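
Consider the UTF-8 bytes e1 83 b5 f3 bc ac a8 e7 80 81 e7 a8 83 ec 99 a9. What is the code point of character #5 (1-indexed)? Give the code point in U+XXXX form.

Offset 0: leading byte 0xE1 = 11100001 → 3-byte char #1 = E1 83 B5.
Offset 3: leading byte 0xF3 = 11110011 → 4-byte char #2 = F3 BC AC A8.
Offset 7: leading byte 0xE7 = 11100111 → 3-byte char #3 = E7 80 81.
Offset 10: leading byte 0xE7 = 11100111 → 3-byte char #4 = E7 A8 83.
Offset 13: leading byte 0xEC = 11101100 → 3-byte char #5 = EC 99 A9.
Leading byte 0xEC = 11101100 matches 1110xxxx → 3-byte sequence.
Byte 1: 0xEC = 11101100, payload 1100 (4 bits).
Byte 2: 0x99 = 10011001 (10xxxxxx ✓), payload 011001.
Byte 3: 0xA9 = 10101001 (10xxxxxx ✓), payload 101001.
Concatenate: 1100011001101001 = 0xC669 (16 bits → U+C669).

U+C669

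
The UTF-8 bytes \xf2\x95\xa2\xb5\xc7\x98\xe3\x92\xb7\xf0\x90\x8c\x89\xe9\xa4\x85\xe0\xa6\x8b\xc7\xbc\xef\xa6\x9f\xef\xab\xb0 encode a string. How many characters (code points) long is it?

Byte at offset 0: 0xF2 = 11110010 → 4-byte char (#1). Advance 4.
Byte at offset 4: 0xC7 = 11000111 → 2-byte char (#2). Advance 2.
Byte at offset 6: 0xE3 = 11100011 → 3-byte char (#3). Advance 3.
Byte at offset 9: 0xF0 = 11110000 → 4-byte char (#4). Advance 4.
Byte at offset 13: 0xE9 = 11101001 → 3-byte char (#5). Advance 3.
Byte at offset 16: 0xE0 = 11100000 → 3-byte char (#6). Advance 3.
Byte at offset 19: 0xC7 = 11000111 → 2-byte char (#7). Advance 2.
Byte at offset 21: 0xEF = 11101111 → 3-byte char (#8). Advance 3.
Byte at offset 24: 0xEF = 11101111 → 3-byte char (#9). Advance 3.
Reached end at offset 27 after 9 code points.

9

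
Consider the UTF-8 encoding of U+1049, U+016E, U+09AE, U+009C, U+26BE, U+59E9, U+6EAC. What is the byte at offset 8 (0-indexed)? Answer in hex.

U+1049 → 3-byte form E1 81 89 at offsets 0–2.
U+016E → 2-byte form C5 AE at offsets 3–4.
U+09AE → 3-byte form E0 A6 AE at offsets 5–7.
U+009C → 2-byte form C2 9C at offsets 8–9.
Offset 8 falls in char 4's range; it's byte 1 of C2 9C = 0xC2.

0xC2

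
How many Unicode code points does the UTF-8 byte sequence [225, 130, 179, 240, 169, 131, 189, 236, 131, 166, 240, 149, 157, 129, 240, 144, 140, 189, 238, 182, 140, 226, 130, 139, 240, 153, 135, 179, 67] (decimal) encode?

Byte at offset 0: 0xE1 = 11100001 → 3-byte char (#1). Advance 3.
Byte at offset 3: 0xF0 = 11110000 → 4-byte char (#2). Advance 4.
Byte at offset 7: 0xEC = 11101100 → 3-byte char (#3). Advance 3.
Byte at offset 10: 0xF0 = 11110000 → 4-byte char (#4). Advance 4.
Byte at offset 14: 0xF0 = 11110000 → 4-byte char (#5). Advance 4.
Byte at offset 18: 0xEE = 11101110 → 3-byte char (#6). Advance 3.
Byte at offset 21: 0xE2 = 11100010 → 3-byte char (#7). Advance 3.
Byte at offset 24: 0xF0 = 11110000 → 4-byte char (#8). Advance 4.
Byte at offset 28: 0x43 = 01000011 → 1-byte char (#9). Advance 1.
Reached end at offset 29 after 9 code points.

9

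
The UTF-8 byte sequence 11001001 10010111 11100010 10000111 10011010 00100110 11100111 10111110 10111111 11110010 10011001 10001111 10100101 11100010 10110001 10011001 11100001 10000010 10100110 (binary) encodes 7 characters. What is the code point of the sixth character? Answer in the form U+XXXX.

U+2C59

Offset 0: leading byte 0xC9 = 11001001 → 2-byte char #1 = C9 97.
Offset 2: leading byte 0xE2 = 11100010 → 3-byte char #2 = E2 87 9A.
Offset 5: leading byte 0x26 = 00100110 → 1-byte char #3 = 26.
Offset 6: leading byte 0xE7 = 11100111 → 3-byte char #4 = E7 BE BF.
Offset 9: leading byte 0xF2 = 11110010 → 4-byte char #5 = F2 99 8F A5.
Offset 13: leading byte 0xE2 = 11100010 → 3-byte char #6 = E2 B1 99.
Leading byte 0xE2 = 11100010 matches 1110xxxx → 3-byte sequence.
Byte 1: 0xE2 = 11100010, payload 0010 (4 bits).
Byte 2: 0xB1 = 10110001 (10xxxxxx ✓), payload 110001.
Byte 3: 0x99 = 10011001 (10xxxxxx ✓), payload 011001.
Concatenate: 0010110001011001 = 0x2C59 (16 bits → U+2C59).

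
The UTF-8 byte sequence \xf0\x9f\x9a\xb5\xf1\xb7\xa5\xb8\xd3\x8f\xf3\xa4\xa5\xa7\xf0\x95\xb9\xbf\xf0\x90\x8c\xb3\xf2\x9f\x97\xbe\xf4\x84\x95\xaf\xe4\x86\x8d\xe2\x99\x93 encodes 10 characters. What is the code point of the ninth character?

U+418D

Offset 0: leading byte 0xF0 = 11110000 → 4-byte char #1 = F0 9F 9A B5.
Offset 4: leading byte 0xF1 = 11110001 → 4-byte char #2 = F1 B7 A5 B8.
Offset 8: leading byte 0xD3 = 11010011 → 2-byte char #3 = D3 8F.
Offset 10: leading byte 0xF3 = 11110011 → 4-byte char #4 = F3 A4 A5 A7.
Offset 14: leading byte 0xF0 = 11110000 → 4-byte char #5 = F0 95 B9 BF.
Offset 18: leading byte 0xF0 = 11110000 → 4-byte char #6 = F0 90 8C B3.
Offset 22: leading byte 0xF2 = 11110010 → 4-byte char #7 = F2 9F 97 BE.
Offset 26: leading byte 0xF4 = 11110100 → 4-byte char #8 = F4 84 95 AF.
Offset 30: leading byte 0xE4 = 11100100 → 3-byte char #9 = E4 86 8D.
Leading byte 0xE4 = 11100100 matches 1110xxxx → 3-byte sequence.
Byte 1: 0xE4 = 11100100, payload 0100 (4 bits).
Byte 2: 0x86 = 10000110 (10xxxxxx ✓), payload 000110.
Byte 3: 0x8D = 10001101 (10xxxxxx ✓), payload 001101.
Concatenate: 0100000110001101 = 0x418D (16 bits → U+418D).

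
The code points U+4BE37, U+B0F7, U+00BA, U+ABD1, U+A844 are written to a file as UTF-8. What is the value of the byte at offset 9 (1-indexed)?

1-indexed offset 9 is 0-indexed offset 8.
U+4BE37 → 4-byte form F1 8B B8 B7 at offsets 0–3.
U+B0F7 → 3-byte form EB 83 B7 at offsets 4–6.
U+00BA → 2-byte form C2 BA at offsets 7–8.
Offset 8 falls in char 3's range; it's byte 2 of C2 BA = 0xBA.

0xBA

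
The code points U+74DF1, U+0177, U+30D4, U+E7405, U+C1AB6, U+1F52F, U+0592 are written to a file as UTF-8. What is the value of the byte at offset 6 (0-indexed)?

0xE3

U+74DF1 → 4-byte form F1 B4 B7 B1 at offsets 0–3.
U+0177 → 2-byte form C5 B7 at offsets 4–5.
U+30D4 → 3-byte form E3 83 94 at offsets 6–8.
Offset 6 falls in char 3's range; it's byte 1 of E3 83 94 = 0xE3.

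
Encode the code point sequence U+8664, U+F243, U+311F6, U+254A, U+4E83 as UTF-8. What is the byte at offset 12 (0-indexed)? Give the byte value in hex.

0x8A

U+8664 → 3-byte form E8 99 A4 at offsets 0–2.
U+F243 → 3-byte form EF 89 83 at offsets 3–5.
U+311F6 → 4-byte form F0 B1 87 B6 at offsets 6–9.
U+254A → 3-byte form E2 95 8A at offsets 10–12.
Offset 12 falls in char 4's range; it's byte 3 of E2 95 8A = 0x8A.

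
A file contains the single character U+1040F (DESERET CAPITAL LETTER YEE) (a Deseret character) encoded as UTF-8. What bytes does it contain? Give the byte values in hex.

F0 90 90 8F

U+1040F = 0x1040F = 66575 decimal. In range U+10000–U+10FFFF → 4-byte form: 11110xxx 10xxxxxx 10xxxxxx 10xxxxxx.
Binary (21 bits): 000010000010000001111.
Split 3+6+6+6: 000 | 010000 | 010000 | 001111.
Byte 1: 11110000 = 0xF0.
Byte 2: 10010000 = 0x90.
Byte 3: 10010000 = 0x90.
Byte 4: 10001111 = 0x8F.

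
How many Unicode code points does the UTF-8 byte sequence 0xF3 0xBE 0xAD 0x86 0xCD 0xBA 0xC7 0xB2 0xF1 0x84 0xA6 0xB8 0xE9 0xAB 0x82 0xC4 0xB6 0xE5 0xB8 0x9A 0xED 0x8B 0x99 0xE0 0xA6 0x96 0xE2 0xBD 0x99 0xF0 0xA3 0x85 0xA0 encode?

Byte at offset 0: 0xF3 = 11110011 → 4-byte char (#1). Advance 4.
Byte at offset 4: 0xCD = 11001101 → 2-byte char (#2). Advance 2.
Byte at offset 6: 0xC7 = 11000111 → 2-byte char (#3). Advance 2.
Byte at offset 8: 0xF1 = 11110001 → 4-byte char (#4). Advance 4.
Byte at offset 12: 0xE9 = 11101001 → 3-byte char (#5). Advance 3.
Byte at offset 15: 0xC4 = 11000100 → 2-byte char (#6). Advance 2.
Byte at offset 17: 0xE5 = 11100101 → 3-byte char (#7). Advance 3.
Byte at offset 20: 0xED = 11101101 → 3-byte char (#8). Advance 3.
Byte at offset 23: 0xE0 = 11100000 → 3-byte char (#9). Advance 3.
Byte at offset 26: 0xE2 = 11100010 → 3-byte char (#10). Advance 3.
Byte at offset 29: 0xF0 = 11110000 → 4-byte char (#11). Advance 4.
Reached end at offset 33 after 11 code points.

11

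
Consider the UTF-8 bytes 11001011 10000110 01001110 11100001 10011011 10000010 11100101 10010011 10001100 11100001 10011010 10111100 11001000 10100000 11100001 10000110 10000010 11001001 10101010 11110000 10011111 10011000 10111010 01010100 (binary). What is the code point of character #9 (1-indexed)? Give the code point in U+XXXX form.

Offset 0: leading byte 0xCB = 11001011 → 2-byte char #1 = CB 86.
Offset 2: leading byte 0x4E = 01001110 → 1-byte char #2 = 4E.
Offset 3: leading byte 0xE1 = 11100001 → 3-byte char #3 = E1 9B 82.
Offset 6: leading byte 0xE5 = 11100101 → 3-byte char #4 = E5 93 8C.
Offset 9: leading byte 0xE1 = 11100001 → 3-byte char #5 = E1 9A BC.
Offset 12: leading byte 0xC8 = 11001000 → 2-byte char #6 = C8 A0.
Offset 14: leading byte 0xE1 = 11100001 → 3-byte char #7 = E1 86 82.
Offset 17: leading byte 0xC9 = 11001001 → 2-byte char #8 = C9 AA.
Offset 19: leading byte 0xF0 = 11110000 → 4-byte char #9 = F0 9F 98 BA.
Leading byte 0xF0 = 11110000 matches 11110xxx → 4-byte sequence.
Byte 1: 0xF0 = 11110000, payload 000 (3 bits).
Byte 2: 0x9F = 10011111 (10xxxxxx ✓), payload 011111.
Byte 3: 0x98 = 10011000 (10xxxxxx ✓), payload 011000.
Byte 4: 0xBA = 10111010 (10xxxxxx ✓), payload 111010.
Concatenate: 000011111011000111010 = 0x1F63A (21 bits → U+1F63A).

U+1F63A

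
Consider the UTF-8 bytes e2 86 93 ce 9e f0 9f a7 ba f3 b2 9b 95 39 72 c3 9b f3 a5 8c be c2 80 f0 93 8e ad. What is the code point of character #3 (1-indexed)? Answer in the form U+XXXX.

Offset 0: leading byte 0xE2 = 11100010 → 3-byte char #1 = E2 86 93.
Offset 3: leading byte 0xCE = 11001110 → 2-byte char #2 = CE 9E.
Offset 5: leading byte 0xF0 = 11110000 → 4-byte char #3 = F0 9F A7 BA.
Leading byte 0xF0 = 11110000 matches 11110xxx → 4-byte sequence.
Byte 1: 0xF0 = 11110000, payload 000 (3 bits).
Byte 2: 0x9F = 10011111 (10xxxxxx ✓), payload 011111.
Byte 3: 0xA7 = 10100111 (10xxxxxx ✓), payload 100111.
Byte 4: 0xBA = 10111010 (10xxxxxx ✓), payload 111010.
Concatenate: 000011111100111111010 = 0x1F9FA (21 bits → U+1F9FA).

U+1F9FA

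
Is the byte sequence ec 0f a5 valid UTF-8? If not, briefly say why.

invalid (non-continuation byte where continuation expected)

Leading byte 0xEC = 11101100 → 3-byte form.
Byte 2 is 0x0F = 00001111, which is not 10xxxxxx — expected a continuation byte.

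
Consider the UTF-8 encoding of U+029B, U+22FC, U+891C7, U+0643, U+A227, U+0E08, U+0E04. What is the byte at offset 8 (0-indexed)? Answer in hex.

U+029B → 2-byte form CA 9B at offsets 0–1.
U+22FC → 3-byte form E2 8B BC at offsets 2–4.
U+891C7 → 4-byte form F2 89 87 87 at offsets 5–8.
Offset 8 falls in char 3's range; it's byte 4 of F2 89 87 87 = 0x87.

0x87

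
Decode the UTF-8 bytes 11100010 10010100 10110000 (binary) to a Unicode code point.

U+2530

Leading byte 0xE2 = 11100010 matches 1110xxxx → 3-byte sequence.
Byte 1: 0xE2 = 11100010, payload 0010 (4 bits).
Byte 2: 0x94 = 10010100 (10xxxxxx ✓), payload 010100.
Byte 3: 0xB0 = 10110000 (10xxxxxx ✓), payload 110000.
Concatenate: 0010010100110000 = 0x2530 (16 bits → U+2530).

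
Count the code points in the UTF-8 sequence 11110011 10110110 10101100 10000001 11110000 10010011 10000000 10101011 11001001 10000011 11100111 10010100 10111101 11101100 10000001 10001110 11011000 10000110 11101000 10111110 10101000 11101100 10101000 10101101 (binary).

Byte at offset 0: 0xF3 = 11110011 → 4-byte char (#1). Advance 4.
Byte at offset 4: 0xF0 = 11110000 → 4-byte char (#2). Advance 4.
Byte at offset 8: 0xC9 = 11001001 → 2-byte char (#3). Advance 2.
Byte at offset 10: 0xE7 = 11100111 → 3-byte char (#4). Advance 3.
Byte at offset 13: 0xEC = 11101100 → 3-byte char (#5). Advance 3.
Byte at offset 16: 0xD8 = 11011000 → 2-byte char (#6). Advance 2.
Byte at offset 18: 0xE8 = 11101000 → 3-byte char (#7). Advance 3.
Byte at offset 21: 0xEC = 11101100 → 3-byte char (#8). Advance 3.
Reached end at offset 24 after 8 code points.

8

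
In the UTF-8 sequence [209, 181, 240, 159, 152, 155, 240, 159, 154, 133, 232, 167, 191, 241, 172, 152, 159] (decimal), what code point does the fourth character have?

Offset 0: leading byte 0xD1 = 11010001 → 2-byte char #1 = D1 B5.
Offset 2: leading byte 0xF0 = 11110000 → 4-byte char #2 = F0 9F 98 9B.
Offset 6: leading byte 0xF0 = 11110000 → 4-byte char #3 = F0 9F 9A 85.
Offset 10: leading byte 0xE8 = 11101000 → 3-byte char #4 = E8 A7 BF.
Leading byte 0xE8 = 11101000 matches 1110xxxx → 3-byte sequence.
Byte 1: 0xE8 = 11101000, payload 1000 (4 bits).
Byte 2: 0xA7 = 10100111 (10xxxxxx ✓), payload 100111.
Byte 3: 0xBF = 10111111 (10xxxxxx ✓), payload 111111.
Concatenate: 1000100111111111 = 0x89FF (16 bits → U+89FF).

U+89FF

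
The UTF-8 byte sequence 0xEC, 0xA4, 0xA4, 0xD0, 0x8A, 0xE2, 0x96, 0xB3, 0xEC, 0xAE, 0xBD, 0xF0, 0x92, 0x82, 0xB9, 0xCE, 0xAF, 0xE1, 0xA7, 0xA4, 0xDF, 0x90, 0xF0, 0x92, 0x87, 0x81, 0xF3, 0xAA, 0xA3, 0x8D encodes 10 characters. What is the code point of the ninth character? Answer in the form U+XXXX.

U+121C1

Offset 0: leading byte 0xEC = 11101100 → 3-byte char #1 = EC A4 A4.
Offset 3: leading byte 0xD0 = 11010000 → 2-byte char #2 = D0 8A.
Offset 5: leading byte 0xE2 = 11100010 → 3-byte char #3 = E2 96 B3.
Offset 8: leading byte 0xEC = 11101100 → 3-byte char #4 = EC AE BD.
Offset 11: leading byte 0xF0 = 11110000 → 4-byte char #5 = F0 92 82 B9.
Offset 15: leading byte 0xCE = 11001110 → 2-byte char #6 = CE AF.
Offset 17: leading byte 0xE1 = 11100001 → 3-byte char #7 = E1 A7 A4.
Offset 20: leading byte 0xDF = 11011111 → 2-byte char #8 = DF 90.
Offset 22: leading byte 0xF0 = 11110000 → 4-byte char #9 = F0 92 87 81.
Leading byte 0xF0 = 11110000 matches 11110xxx → 4-byte sequence.
Byte 1: 0xF0 = 11110000, payload 000 (3 bits).
Byte 2: 0x92 = 10010010 (10xxxxxx ✓), payload 010010.
Byte 3: 0x87 = 10000111 (10xxxxxx ✓), payload 000111.
Byte 4: 0x81 = 10000001 (10xxxxxx ✓), payload 000001.
Concatenate: 000010010000111000001 = 0x121C1 (21 bits → U+121C1).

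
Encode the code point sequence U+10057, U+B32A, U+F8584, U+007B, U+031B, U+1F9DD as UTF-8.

F0 90 81 97 EB 8C AA F3 B8 96 84 7B CC 9B F0 9F A7 9D

U+10057: 4-byte form → F0 90 81 97.
U+B32A: 3-byte form → EB 8C AA.
U+F8584: 4-byte form → F3 B8 96 84.
U+007B: 1-byte form → 7B.
U+031B: 2-byte form → CC 9B.
U+1F9DD: 4-byte form → F0 9F A7 9D.
Concatenated (18 bytes): F0 90 81 97 EB 8C AA F3 B8 96 84 7B CC 9B F0 9F A7 9D.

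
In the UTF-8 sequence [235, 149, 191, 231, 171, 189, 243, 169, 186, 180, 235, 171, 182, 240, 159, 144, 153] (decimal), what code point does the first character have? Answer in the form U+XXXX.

U+B57F

Offset 0: leading byte 0xEB = 11101011 → 3-byte char #1 = EB 95 BF.
Leading byte 0xEB = 11101011 matches 1110xxxx → 3-byte sequence.
Byte 1: 0xEB = 11101011, payload 1011 (4 bits).
Byte 2: 0x95 = 10010101 (10xxxxxx ✓), payload 010101.
Byte 3: 0xBF = 10111111 (10xxxxxx ✓), payload 111111.
Concatenate: 1011010101111111 = 0xB57F (16 bits → U+B57F).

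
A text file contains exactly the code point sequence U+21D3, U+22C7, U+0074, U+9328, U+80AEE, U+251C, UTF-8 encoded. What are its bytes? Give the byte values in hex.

E2 87 93 E2 8B 87 74 E9 8C A8 F2 80 AB AE E2 94 9C

U+21D3: 3-byte form → E2 87 93.
U+22C7: 3-byte form → E2 8B 87.
U+0074: 1-byte form → 74.
U+9328: 3-byte form → E9 8C A8.
U+80AEE: 4-byte form → F2 80 AB AE.
U+251C: 3-byte form → E2 94 9C.
Concatenated (17 bytes): E2 87 93 E2 8B 87 74 E9 8C A8 F2 80 AB AE E2 94 9C.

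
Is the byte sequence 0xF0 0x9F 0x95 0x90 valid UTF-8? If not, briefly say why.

Leading byte 0xF0 = 11110000 → 4-byte form.
Continuation bytes 0x9F=10011111, 0x95=10010101, 0x90=10010000 all match 10xxxxxx.
Decoded value 0x1F550 is ≥ 0x10000 (shortest form) and not a surrogate.

valid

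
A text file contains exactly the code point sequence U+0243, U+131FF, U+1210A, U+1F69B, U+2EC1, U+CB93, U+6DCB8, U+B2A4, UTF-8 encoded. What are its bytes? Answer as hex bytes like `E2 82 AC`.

C9 83 F0 93 87 BF F0 92 84 8A F0 9F 9A 9B E2 BB 81 EC AE 93 F1 AD B2 B8 EB 8A A4

U+0243: 2-byte form → C9 83.
U+131FF: 4-byte form → F0 93 87 BF.
U+1210A: 4-byte form → F0 92 84 8A.
U+1F69B: 4-byte form → F0 9F 9A 9B.
U+2EC1: 3-byte form → E2 BB 81.
U+CB93: 3-byte form → EC AE 93.
U+6DCB8: 4-byte form → F1 AD B2 B8.
U+B2A4: 3-byte form → EB 8A A4.
Concatenated (27 bytes): C9 83 F0 93 87 BF F0 92 84 8A F0 9F 9A 9B E2 BB 81 EC AE 93 F1 AD B2 B8 EB 8A A4.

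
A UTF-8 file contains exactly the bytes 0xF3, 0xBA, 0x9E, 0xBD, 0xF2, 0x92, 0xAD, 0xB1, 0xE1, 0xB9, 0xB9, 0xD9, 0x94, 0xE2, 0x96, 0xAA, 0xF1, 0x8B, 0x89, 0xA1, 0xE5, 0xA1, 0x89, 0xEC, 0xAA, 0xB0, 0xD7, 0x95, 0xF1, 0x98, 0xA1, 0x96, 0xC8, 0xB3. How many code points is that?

Byte at offset 0: 0xF3 = 11110011 → 4-byte char (#1). Advance 4.
Byte at offset 4: 0xF2 = 11110010 → 4-byte char (#2). Advance 4.
Byte at offset 8: 0xE1 = 11100001 → 3-byte char (#3). Advance 3.
Byte at offset 11: 0xD9 = 11011001 → 2-byte char (#4). Advance 2.
Byte at offset 13: 0xE2 = 11100010 → 3-byte char (#5). Advance 3.
Byte at offset 16: 0xF1 = 11110001 → 4-byte char (#6). Advance 4.
Byte at offset 20: 0xE5 = 11100101 → 3-byte char (#7). Advance 3.
Byte at offset 23: 0xEC = 11101100 → 3-byte char (#8). Advance 3.
Byte at offset 26: 0xD7 = 11010111 → 2-byte char (#9). Advance 2.
Byte at offset 28: 0xF1 = 11110001 → 4-byte char (#10). Advance 4.
Byte at offset 32: 0xC8 = 11001000 → 2-byte char (#11). Advance 2.
Reached end at offset 34 after 11 code points.

11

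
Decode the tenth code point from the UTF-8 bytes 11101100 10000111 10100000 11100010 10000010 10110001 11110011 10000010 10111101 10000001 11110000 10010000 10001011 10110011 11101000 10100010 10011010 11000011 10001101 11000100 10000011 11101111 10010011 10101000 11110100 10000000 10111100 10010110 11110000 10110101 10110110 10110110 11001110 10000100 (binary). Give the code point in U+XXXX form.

U+35DB6

Offset 0: leading byte 0xEC = 11101100 → 3-byte char #1 = EC 87 A0.
Offset 3: leading byte 0xE2 = 11100010 → 3-byte char #2 = E2 82 B1.
Offset 6: leading byte 0xF3 = 11110011 → 4-byte char #3 = F3 82 BD 81.
Offset 10: leading byte 0xF0 = 11110000 → 4-byte char #4 = F0 90 8B B3.
Offset 14: leading byte 0xE8 = 11101000 → 3-byte char #5 = E8 A2 9A.
Offset 17: leading byte 0xC3 = 11000011 → 2-byte char #6 = C3 8D.
Offset 19: leading byte 0xC4 = 11000100 → 2-byte char #7 = C4 83.
Offset 21: leading byte 0xEF = 11101111 → 3-byte char #8 = EF 93 A8.
Offset 24: leading byte 0xF4 = 11110100 → 4-byte char #9 = F4 80 BC 96.
Offset 28: leading byte 0xF0 = 11110000 → 4-byte char #10 = F0 B5 B6 B6.
Leading byte 0xF0 = 11110000 matches 11110xxx → 4-byte sequence.
Byte 1: 0xF0 = 11110000, payload 000 (3 bits).
Byte 2: 0xB5 = 10110101 (10xxxxxx ✓), payload 110101.
Byte 3: 0xB6 = 10110110 (10xxxxxx ✓), payload 110110.
Byte 4: 0xB6 = 10110110 (10xxxxxx ✓), payload 110110.
Concatenate: 000110101110110110110 = 0x35DB6 (21 bits → U+35DB6).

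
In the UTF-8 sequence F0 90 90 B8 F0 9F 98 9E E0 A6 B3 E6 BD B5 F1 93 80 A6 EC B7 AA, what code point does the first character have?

Offset 0: leading byte 0xF0 = 11110000 → 4-byte char #1 = F0 90 90 B8.
Leading byte 0xF0 = 11110000 matches 11110xxx → 4-byte sequence.
Byte 1: 0xF0 = 11110000, payload 000 (3 bits).
Byte 2: 0x90 = 10010000 (10xxxxxx ✓), payload 010000.
Byte 3: 0x90 = 10010000 (10xxxxxx ✓), payload 010000.
Byte 4: 0xB8 = 10111000 (10xxxxxx ✓), payload 111000.
Concatenate: 000010000010000111000 = 0x10438 (21 bits → U+10438).

U+10438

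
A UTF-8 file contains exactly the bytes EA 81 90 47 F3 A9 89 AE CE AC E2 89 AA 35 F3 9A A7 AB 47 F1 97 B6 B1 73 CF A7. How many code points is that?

11

Byte at offset 0: 0xEA = 11101010 → 3-byte char (#1). Advance 3.
Byte at offset 3: 0x47 = 01000111 → 1-byte char (#2). Advance 1.
Byte at offset 4: 0xF3 = 11110011 → 4-byte char (#3). Advance 4.
Byte at offset 8: 0xCE = 11001110 → 2-byte char (#4). Advance 2.
Byte at offset 10: 0xE2 = 11100010 → 3-byte char (#5). Advance 3.
Byte at offset 13: 0x35 = 00110101 → 1-byte char (#6). Advance 1.
Byte at offset 14: 0xF3 = 11110011 → 4-byte char (#7). Advance 4.
Byte at offset 18: 0x47 = 01000111 → 1-byte char (#8). Advance 1.
Byte at offset 19: 0xF1 = 11110001 → 4-byte char (#9). Advance 4.
Byte at offset 23: 0x73 = 01110011 → 1-byte char (#10). Advance 1.
Byte at offset 24: 0xCF = 11001111 → 2-byte char (#11). Advance 2.
Reached end at offset 26 after 11 code points.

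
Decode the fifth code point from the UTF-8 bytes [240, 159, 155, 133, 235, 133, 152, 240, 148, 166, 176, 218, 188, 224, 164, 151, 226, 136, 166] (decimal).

Offset 0: leading byte 0xF0 = 11110000 → 4-byte char #1 = F0 9F 9B 85.
Offset 4: leading byte 0xEB = 11101011 → 3-byte char #2 = EB 85 98.
Offset 7: leading byte 0xF0 = 11110000 → 4-byte char #3 = F0 94 A6 B0.
Offset 11: leading byte 0xDA = 11011010 → 2-byte char #4 = DA BC.
Offset 13: leading byte 0xE0 = 11100000 → 3-byte char #5 = E0 A4 97.
Leading byte 0xE0 = 11100000 matches 1110xxxx → 3-byte sequence.
Byte 1: 0xE0 = 11100000, payload 0000 (4 bits).
Byte 2: 0xA4 = 10100100 (10xxxxxx ✓), payload 100100.
Byte 3: 0x97 = 10010111 (10xxxxxx ✓), payload 010111.
Concatenate: 0000100100010111 = 0x917 (16 bits → U+0917).

U+0917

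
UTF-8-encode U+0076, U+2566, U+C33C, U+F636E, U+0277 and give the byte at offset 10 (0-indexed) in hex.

U+0076 → 1-byte form 76 at offsets 0–0.
U+2566 → 3-byte form E2 95 A6 at offsets 1–3.
U+C33C → 3-byte form EC 8C BC at offsets 4–6.
U+F636E → 4-byte form F3 B6 8D AE at offsets 7–10.
Offset 10 falls in char 4's range; it's byte 4 of F3 B6 8D AE = 0xAE.

0xAE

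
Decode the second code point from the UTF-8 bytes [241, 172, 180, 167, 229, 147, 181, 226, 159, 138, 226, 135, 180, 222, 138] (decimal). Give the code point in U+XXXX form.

Offset 0: leading byte 0xF1 = 11110001 → 4-byte char #1 = F1 AC B4 A7.
Offset 4: leading byte 0xE5 = 11100101 → 3-byte char #2 = E5 93 B5.
Leading byte 0xE5 = 11100101 matches 1110xxxx → 3-byte sequence.
Byte 1: 0xE5 = 11100101, payload 0101 (4 bits).
Byte 2: 0x93 = 10010011 (10xxxxxx ✓), payload 010011.
Byte 3: 0xB5 = 10110101 (10xxxxxx ✓), payload 110101.
Concatenate: 0101010011110101 = 0x54F5 (16 bits → U+54F5).

U+54F5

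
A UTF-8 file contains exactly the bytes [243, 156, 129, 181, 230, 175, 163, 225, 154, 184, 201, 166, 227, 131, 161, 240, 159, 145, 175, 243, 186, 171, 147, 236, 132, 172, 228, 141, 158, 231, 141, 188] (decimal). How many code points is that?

10

Byte at offset 0: 0xF3 = 11110011 → 4-byte char (#1). Advance 4.
Byte at offset 4: 0xE6 = 11100110 → 3-byte char (#2). Advance 3.
Byte at offset 7: 0xE1 = 11100001 → 3-byte char (#3). Advance 3.
Byte at offset 10: 0xC9 = 11001001 → 2-byte char (#4). Advance 2.
Byte at offset 12: 0xE3 = 11100011 → 3-byte char (#5). Advance 3.
Byte at offset 15: 0xF0 = 11110000 → 4-byte char (#6). Advance 4.
Byte at offset 19: 0xF3 = 11110011 → 4-byte char (#7). Advance 4.
Byte at offset 23: 0xEC = 11101100 → 3-byte char (#8). Advance 3.
Byte at offset 26: 0xE4 = 11100100 → 3-byte char (#9). Advance 3.
Byte at offset 29: 0xE7 = 11100111 → 3-byte char (#10). Advance 3.
Reached end at offset 32 after 10 code points.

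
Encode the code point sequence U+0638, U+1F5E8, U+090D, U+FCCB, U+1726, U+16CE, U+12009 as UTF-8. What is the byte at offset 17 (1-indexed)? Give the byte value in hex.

1-indexed offset 17 is 0-indexed offset 16.
U+0638 → 2-byte form D8 B8 at offsets 0–1.
U+1F5E8 → 4-byte form F0 9F 97 A8 at offsets 2–5.
U+090D → 3-byte form E0 A4 8D at offsets 6–8.
U+FCCB → 3-byte form EF B3 8B at offsets 9–11.
U+1726 → 3-byte form E1 9C A6 at offsets 12–14.
U+16CE → 3-byte form E1 9B 8E at offsets 15–17.
Offset 16 falls in char 6's range; it's byte 2 of E1 9B 8E = 0x9B.

0x9B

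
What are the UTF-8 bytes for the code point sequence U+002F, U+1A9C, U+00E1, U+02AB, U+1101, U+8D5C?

U+002F: 1-byte form → 2F.
U+1A9C: 3-byte form → E1 AA 9C.
U+00E1: 2-byte form → C3 A1.
U+02AB: 2-byte form → CA AB.
U+1101: 3-byte form → E1 84 81.
U+8D5C: 3-byte form → E8 B5 9C.
Concatenated (14 bytes): 2F E1 AA 9C C3 A1 CA AB E1 84 81 E8 B5 9C.

2F E1 AA 9C C3 A1 CA AB E1 84 81 E8 B5 9C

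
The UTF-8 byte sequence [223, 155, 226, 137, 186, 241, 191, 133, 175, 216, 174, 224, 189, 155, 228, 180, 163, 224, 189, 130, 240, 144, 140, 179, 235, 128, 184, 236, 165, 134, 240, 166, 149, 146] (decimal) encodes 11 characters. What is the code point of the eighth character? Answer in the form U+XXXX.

U+10333

Offset 0: leading byte 0xDF = 11011111 → 2-byte char #1 = DF 9B.
Offset 2: leading byte 0xE2 = 11100010 → 3-byte char #2 = E2 89 BA.
Offset 5: leading byte 0xF1 = 11110001 → 4-byte char #3 = F1 BF 85 AF.
Offset 9: leading byte 0xD8 = 11011000 → 2-byte char #4 = D8 AE.
Offset 11: leading byte 0xE0 = 11100000 → 3-byte char #5 = E0 BD 9B.
Offset 14: leading byte 0xE4 = 11100100 → 3-byte char #6 = E4 B4 A3.
Offset 17: leading byte 0xE0 = 11100000 → 3-byte char #7 = E0 BD 82.
Offset 20: leading byte 0xF0 = 11110000 → 4-byte char #8 = F0 90 8C B3.
Leading byte 0xF0 = 11110000 matches 11110xxx → 4-byte sequence.
Byte 1: 0xF0 = 11110000, payload 000 (3 bits).
Byte 2: 0x90 = 10010000 (10xxxxxx ✓), payload 010000.
Byte 3: 0x8C = 10001100 (10xxxxxx ✓), payload 001100.
Byte 4: 0xB3 = 10110011 (10xxxxxx ✓), payload 110011.
Concatenate: 000010000001100110011 = 0x10333 (21 bits → U+10333).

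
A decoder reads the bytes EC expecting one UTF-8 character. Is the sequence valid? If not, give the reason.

Leading byte 0xEC = 11101100 → 3-byte form, but only 1 byte is present.

invalid (sequence truncated)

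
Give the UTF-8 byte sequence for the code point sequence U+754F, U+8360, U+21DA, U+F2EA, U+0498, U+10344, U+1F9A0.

E7 95 8F E8 8D A0 E2 87 9A EF 8B AA D2 98 F0 90 8D 84 F0 9F A6 A0

U+754F: 3-byte form → E7 95 8F.
U+8360: 3-byte form → E8 8D A0.
U+21DA: 3-byte form → E2 87 9A.
U+F2EA: 3-byte form → EF 8B AA.
U+0498: 2-byte form → D2 98.
U+10344: 4-byte form → F0 90 8D 84.
U+1F9A0: 4-byte form → F0 9F A6 A0.
Concatenated (22 bytes): E7 95 8F E8 8D A0 E2 87 9A EF 8B AA D2 98 F0 90 8D 84 F0 9F A6 A0.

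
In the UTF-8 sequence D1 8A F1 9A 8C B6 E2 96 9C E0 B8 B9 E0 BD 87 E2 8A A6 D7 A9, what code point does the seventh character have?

U+05E9

Offset 0: leading byte 0xD1 = 11010001 → 2-byte char #1 = D1 8A.
Offset 2: leading byte 0xF1 = 11110001 → 4-byte char #2 = F1 9A 8C B6.
Offset 6: leading byte 0xE2 = 11100010 → 3-byte char #3 = E2 96 9C.
Offset 9: leading byte 0xE0 = 11100000 → 3-byte char #4 = E0 B8 B9.
Offset 12: leading byte 0xE0 = 11100000 → 3-byte char #5 = E0 BD 87.
Offset 15: leading byte 0xE2 = 11100010 → 3-byte char #6 = E2 8A A6.
Offset 18: leading byte 0xD7 = 11010111 → 2-byte char #7 = D7 A9.
Leading byte 0xD7 = 11010111 matches 110xxxxx → 2-byte sequence.
Byte 1: 0xD7 = 11010111, payload 10111 (5 bits).
Byte 2: 0xA9 = 10101001 (10xxxxxx ✓), payload 101001.
Concatenate: 10111101001 = 0x5E9 (11 bits → U+05E9).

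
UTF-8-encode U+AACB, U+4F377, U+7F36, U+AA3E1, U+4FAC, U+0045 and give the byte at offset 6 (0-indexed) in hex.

U+AACB → 3-byte form EA AB 8B at offsets 0–2.
U+4F377 → 4-byte form F1 8F 8D B7 at offsets 3–6.
Offset 6 falls in char 2's range; it's byte 4 of F1 8F 8D B7 = 0xB7.

0xB7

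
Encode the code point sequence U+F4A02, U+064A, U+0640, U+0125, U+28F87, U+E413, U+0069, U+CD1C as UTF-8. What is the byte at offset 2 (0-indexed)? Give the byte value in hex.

U+F4A02 → 4-byte form F3 B4 A8 82 at offsets 0–3.
Offset 2 falls in char 1's range; it's byte 3 of F3 B4 A8 82 = 0xA8.

0xA8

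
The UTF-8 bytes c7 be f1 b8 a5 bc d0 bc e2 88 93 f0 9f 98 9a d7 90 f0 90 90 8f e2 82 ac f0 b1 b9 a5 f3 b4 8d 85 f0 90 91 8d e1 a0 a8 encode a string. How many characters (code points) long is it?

Byte at offset 0: 0xC7 = 11000111 → 2-byte char (#1). Advance 2.
Byte at offset 2: 0xF1 = 11110001 → 4-byte char (#2). Advance 4.
Byte at offset 6: 0xD0 = 11010000 → 2-byte char (#3). Advance 2.
Byte at offset 8: 0xE2 = 11100010 → 3-byte char (#4). Advance 3.
Byte at offset 11: 0xF0 = 11110000 → 4-byte char (#5). Advance 4.
Byte at offset 15: 0xD7 = 11010111 → 2-byte char (#6). Advance 2.
Byte at offset 17: 0xF0 = 11110000 → 4-byte char (#7). Advance 4.
Byte at offset 21: 0xE2 = 11100010 → 3-byte char (#8). Advance 3.
Byte at offset 24: 0xF0 = 11110000 → 4-byte char (#9). Advance 4.
Byte at offset 28: 0xF3 = 11110011 → 4-byte char (#10). Advance 4.
Byte at offset 32: 0xF0 = 11110000 → 4-byte char (#11). Advance 4.
Byte at offset 36: 0xE1 = 11100001 → 3-byte char (#12). Advance 3.
Reached end at offset 39 after 12 code points.

12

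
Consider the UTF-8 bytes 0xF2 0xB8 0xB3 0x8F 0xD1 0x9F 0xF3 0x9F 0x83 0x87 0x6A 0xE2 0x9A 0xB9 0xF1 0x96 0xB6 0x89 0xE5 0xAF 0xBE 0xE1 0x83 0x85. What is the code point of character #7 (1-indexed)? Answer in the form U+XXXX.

Offset 0: leading byte 0xF2 = 11110010 → 4-byte char #1 = F2 B8 B3 8F.
Offset 4: leading byte 0xD1 = 11010001 → 2-byte char #2 = D1 9F.
Offset 6: leading byte 0xF3 = 11110011 → 4-byte char #3 = F3 9F 83 87.
Offset 10: leading byte 0x6A = 01101010 → 1-byte char #4 = 6A.
Offset 11: leading byte 0xE2 = 11100010 → 3-byte char #5 = E2 9A B9.
Offset 14: leading byte 0xF1 = 11110001 → 4-byte char #6 = F1 96 B6 89.
Offset 18: leading byte 0xE5 = 11100101 → 3-byte char #7 = E5 AF BE.
Leading byte 0xE5 = 11100101 matches 1110xxxx → 3-byte sequence.
Byte 1: 0xE5 = 11100101, payload 0101 (4 bits).
Byte 2: 0xAF = 10101111 (10xxxxxx ✓), payload 101111.
Byte 3: 0xBE = 10111110 (10xxxxxx ✓), payload 111110.
Concatenate: 0101101111111110 = 0x5BFE (16 bits → U+5BFE).

U+5BFE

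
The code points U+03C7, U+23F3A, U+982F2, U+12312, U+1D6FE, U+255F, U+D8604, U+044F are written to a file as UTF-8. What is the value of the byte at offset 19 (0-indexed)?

U+03C7 → 2-byte form CF 87 at offsets 0–1.
U+23F3A → 4-byte form F0 A3 BC BA at offsets 2–5.
U+982F2 → 4-byte form F2 98 8B B2 at offsets 6–9.
U+12312 → 4-byte form F0 92 8C 92 at offsets 10–13.
U+1D6FE → 4-byte form F0 9D 9B BE at offsets 14–17.
U+255F → 3-byte form E2 95 9F at offsets 18–20.
Offset 19 falls in char 6's range; it's byte 2 of E2 95 9F = 0x95.

0x95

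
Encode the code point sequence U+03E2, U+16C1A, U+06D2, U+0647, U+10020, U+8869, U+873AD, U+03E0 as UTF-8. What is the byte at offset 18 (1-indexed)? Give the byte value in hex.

1-indexed offset 18 is 0-indexed offset 17.
U+03E2 → 2-byte form CF A2 at offsets 0–1.
U+16C1A → 4-byte form F0 96 B0 9A at offsets 2–5.
U+06D2 → 2-byte form DB 92 at offsets 6–7.
U+0647 → 2-byte form D9 87 at offsets 8–9.
U+10020 → 4-byte form F0 90 80 A0 at offsets 10–13.
U+8869 → 3-byte form E8 A1 A9 at offsets 14–16.
U+873AD → 4-byte form F2 87 8E AD at offsets 17–20.
Offset 17 falls in char 7's range; it's byte 1 of F2 87 8E AD = 0xF2.

0xF2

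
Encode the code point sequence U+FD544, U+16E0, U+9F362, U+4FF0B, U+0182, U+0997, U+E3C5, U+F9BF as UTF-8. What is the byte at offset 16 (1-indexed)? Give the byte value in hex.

1-indexed offset 16 is 0-indexed offset 15.
U+FD544 → 4-byte form F3 BD 95 84 at offsets 0–3.
U+16E0 → 3-byte form E1 9B A0 at offsets 4–6.
U+9F362 → 4-byte form F2 9F 8D A2 at offsets 7–10.
U+4FF0B → 4-byte form F1 8F BC 8B at offsets 11–14.
U+0182 → 2-byte form C6 82 at offsets 15–16.
Offset 15 falls in char 5's range; it's byte 1 of C6 82 = 0xC6.

0xC6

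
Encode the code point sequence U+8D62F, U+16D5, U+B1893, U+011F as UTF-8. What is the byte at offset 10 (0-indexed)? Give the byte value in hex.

0x93

U+8D62F → 4-byte form F2 8D 98 AF at offsets 0–3.
U+16D5 → 3-byte form E1 9B 95 at offsets 4–6.
U+B1893 → 4-byte form F2 B1 A2 93 at offsets 7–10.
Offset 10 falls in char 3's range; it's byte 4 of F2 B1 A2 93 = 0x93.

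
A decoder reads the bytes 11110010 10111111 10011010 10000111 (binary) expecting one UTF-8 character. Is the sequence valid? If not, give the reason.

valid

Leading byte 0xF2 = 11110010 → 4-byte form.
Continuation bytes 0xBF=10111111, 0x9A=10011010, 0x87=10000111 all match 10xxxxxx.
Decoded value 0xBF687 is ≥ 0x10000 (shortest form) and not a surrogate.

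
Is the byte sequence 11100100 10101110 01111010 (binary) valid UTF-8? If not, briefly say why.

invalid (non-continuation byte where continuation expected)

Leading byte 0xE4 = 11100100 → 3-byte form.
Byte 3 is 0x7A = 01111010, which is not 10xxxxxx — expected a continuation byte.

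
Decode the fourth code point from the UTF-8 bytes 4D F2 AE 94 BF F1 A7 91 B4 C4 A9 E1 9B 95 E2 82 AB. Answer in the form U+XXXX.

U+0129

Offset 0: leading byte 0x4D = 01001101 → 1-byte char #1 = 4D.
Offset 1: leading byte 0xF2 = 11110010 → 4-byte char #2 = F2 AE 94 BF.
Offset 5: leading byte 0xF1 = 11110001 → 4-byte char #3 = F1 A7 91 B4.
Offset 9: leading byte 0xC4 = 11000100 → 2-byte char #4 = C4 A9.
Leading byte 0xC4 = 11000100 matches 110xxxxx → 2-byte sequence.
Byte 1: 0xC4 = 11000100, payload 00100 (5 bits).
Byte 2: 0xA9 = 10101001 (10xxxxxx ✓), payload 101001.
Concatenate: 00100101001 = 0x129 (11 bits → U+0129).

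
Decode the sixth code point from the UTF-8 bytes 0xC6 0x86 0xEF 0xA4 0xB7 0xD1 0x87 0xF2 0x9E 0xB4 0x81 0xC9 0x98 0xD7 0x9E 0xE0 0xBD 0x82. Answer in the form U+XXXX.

Offset 0: leading byte 0xC6 = 11000110 → 2-byte char #1 = C6 86.
Offset 2: leading byte 0xEF = 11101111 → 3-byte char #2 = EF A4 B7.
Offset 5: leading byte 0xD1 = 11010001 → 2-byte char #3 = D1 87.
Offset 7: leading byte 0xF2 = 11110010 → 4-byte char #4 = F2 9E B4 81.
Offset 11: leading byte 0xC9 = 11001001 → 2-byte char #5 = C9 98.
Offset 13: leading byte 0xD7 = 11010111 → 2-byte char #6 = D7 9E.
Leading byte 0xD7 = 11010111 matches 110xxxxx → 2-byte sequence.
Byte 1: 0xD7 = 11010111, payload 10111 (5 bits).
Byte 2: 0x9E = 10011110 (10xxxxxx ✓), payload 011110.
Concatenate: 10111011110 = 0x5DE (11 bits → U+05DE).

U+05DE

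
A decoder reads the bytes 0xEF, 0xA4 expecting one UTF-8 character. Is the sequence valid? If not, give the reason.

invalid (sequence truncated)

Leading byte 0xEF = 11101111 → 3-byte form, but only 2 bytes are present.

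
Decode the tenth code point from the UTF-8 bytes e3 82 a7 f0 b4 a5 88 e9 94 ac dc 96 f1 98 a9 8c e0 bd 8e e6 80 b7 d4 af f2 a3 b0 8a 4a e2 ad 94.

Offset 0: leading byte 0xE3 = 11100011 → 3-byte char #1 = E3 82 A7.
Offset 3: leading byte 0xF0 = 11110000 → 4-byte char #2 = F0 B4 A5 88.
Offset 7: leading byte 0xE9 = 11101001 → 3-byte char #3 = E9 94 AC.
Offset 10: leading byte 0xDC = 11011100 → 2-byte char #4 = DC 96.
Offset 12: leading byte 0xF1 = 11110001 → 4-byte char #5 = F1 98 A9 8C.
Offset 16: leading byte 0xE0 = 11100000 → 3-byte char #6 = E0 BD 8E.
Offset 19: leading byte 0xE6 = 11100110 → 3-byte char #7 = E6 80 B7.
Offset 22: leading byte 0xD4 = 11010100 → 2-byte char #8 = D4 AF.
Offset 24: leading byte 0xF2 = 11110010 → 4-byte char #9 = F2 A3 B0 8A.
Offset 28: leading byte 0x4A = 01001010 → 1-byte char #10 = 4A.
Leading byte 0x4A = 01001010 matches 0xxxxxxx → 1-byte sequence.
Byte 1: 0x4A = 01001010, payload 1001010 (7 bits).
Concatenate: 1001010 = 0x4A (7 bits → U+004A).

U+004A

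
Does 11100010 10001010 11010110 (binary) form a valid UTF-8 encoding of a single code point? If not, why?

Leading byte 0xE2 = 11100010 → 3-byte form.
Byte 3 is 0xD6 = 11010110, which is not 10xxxxxx — expected a continuation byte.

invalid (non-continuation byte where continuation expected)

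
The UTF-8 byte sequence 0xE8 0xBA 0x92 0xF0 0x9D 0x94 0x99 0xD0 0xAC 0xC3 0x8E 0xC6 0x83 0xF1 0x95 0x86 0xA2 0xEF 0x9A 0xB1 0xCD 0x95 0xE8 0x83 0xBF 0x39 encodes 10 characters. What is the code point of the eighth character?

U+0355

Offset 0: leading byte 0xE8 = 11101000 → 3-byte char #1 = E8 BA 92.
Offset 3: leading byte 0xF0 = 11110000 → 4-byte char #2 = F0 9D 94 99.
Offset 7: leading byte 0xD0 = 11010000 → 2-byte char #3 = D0 AC.
Offset 9: leading byte 0xC3 = 11000011 → 2-byte char #4 = C3 8E.
Offset 11: leading byte 0xC6 = 11000110 → 2-byte char #5 = C6 83.
Offset 13: leading byte 0xF1 = 11110001 → 4-byte char #6 = F1 95 86 A2.
Offset 17: leading byte 0xEF = 11101111 → 3-byte char #7 = EF 9A B1.
Offset 20: leading byte 0xCD = 11001101 → 2-byte char #8 = CD 95.
Leading byte 0xCD = 11001101 matches 110xxxxx → 2-byte sequence.
Byte 1: 0xCD = 11001101, payload 01101 (5 bits).
Byte 2: 0x95 = 10010101 (10xxxxxx ✓), payload 010101.
Concatenate: 01101010101 = 0x355 (11 bits → U+0355).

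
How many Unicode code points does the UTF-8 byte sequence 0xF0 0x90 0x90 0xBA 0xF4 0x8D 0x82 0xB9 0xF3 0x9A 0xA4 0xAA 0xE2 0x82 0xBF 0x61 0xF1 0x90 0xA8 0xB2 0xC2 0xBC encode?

Byte at offset 0: 0xF0 = 11110000 → 4-byte char (#1). Advance 4.
Byte at offset 4: 0xF4 = 11110100 → 4-byte char (#2). Advance 4.
Byte at offset 8: 0xF3 = 11110011 → 4-byte char (#3). Advance 4.
Byte at offset 12: 0xE2 = 11100010 → 3-byte char (#4). Advance 3.
Byte at offset 15: 0x61 = 01100001 → 1-byte char (#5). Advance 1.
Byte at offset 16: 0xF1 = 11110001 → 4-byte char (#6). Advance 4.
Byte at offset 20: 0xC2 = 11000010 → 2-byte char (#7). Advance 2.
Reached end at offset 22 after 7 code points.

7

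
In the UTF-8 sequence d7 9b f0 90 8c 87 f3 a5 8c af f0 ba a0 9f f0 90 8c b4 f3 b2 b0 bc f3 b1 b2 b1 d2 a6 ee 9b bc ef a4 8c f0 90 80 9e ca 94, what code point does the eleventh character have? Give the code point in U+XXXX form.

U+1001E

Offset 0: leading byte 0xD7 = 11010111 → 2-byte char #1 = D7 9B.
Offset 2: leading byte 0xF0 = 11110000 → 4-byte char #2 = F0 90 8C 87.
Offset 6: leading byte 0xF3 = 11110011 → 4-byte char #3 = F3 A5 8C AF.
Offset 10: leading byte 0xF0 = 11110000 → 4-byte char #4 = F0 BA A0 9F.
Offset 14: leading byte 0xF0 = 11110000 → 4-byte char #5 = F0 90 8C B4.
Offset 18: leading byte 0xF3 = 11110011 → 4-byte char #6 = F3 B2 B0 BC.
Offset 22: leading byte 0xF3 = 11110011 → 4-byte char #7 = F3 B1 B2 B1.
Offset 26: leading byte 0xD2 = 11010010 → 2-byte char #8 = D2 A6.
Offset 28: leading byte 0xEE = 11101110 → 3-byte char #9 = EE 9B BC.
Offset 31: leading byte 0xEF = 11101111 → 3-byte char #10 = EF A4 8C.
Offset 34: leading byte 0xF0 = 11110000 → 4-byte char #11 = F0 90 80 9E.
Leading byte 0xF0 = 11110000 matches 11110xxx → 4-byte sequence.
Byte 1: 0xF0 = 11110000, payload 000 (3 bits).
Byte 2: 0x90 = 10010000 (10xxxxxx ✓), payload 010000.
Byte 3: 0x80 = 10000000 (10xxxxxx ✓), payload 000000.
Byte 4: 0x9E = 10011110 (10xxxxxx ✓), payload 011110.
Concatenate: 000010000000000011110 = 0x1001E (21 bits → U+1001E).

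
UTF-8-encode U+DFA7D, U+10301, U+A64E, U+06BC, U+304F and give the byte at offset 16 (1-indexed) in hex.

0x8F

1-indexed offset 16 is 0-indexed offset 15.
U+DFA7D → 4-byte form F3 9F A9 BD at offsets 0–3.
U+10301 → 4-byte form F0 90 8C 81 at offsets 4–7.
U+A64E → 3-byte form EA 99 8E at offsets 8–10.
U+06BC → 2-byte form DA BC at offsets 11–12.
U+304F → 3-byte form E3 81 8F at offsets 13–15.
Offset 15 falls in char 5's range; it's byte 3 of E3 81 8F = 0x8F.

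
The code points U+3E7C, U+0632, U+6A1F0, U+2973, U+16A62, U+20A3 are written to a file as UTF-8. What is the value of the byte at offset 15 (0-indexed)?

0xA2

U+3E7C → 3-byte form E3 B9 BC at offsets 0–2.
U+0632 → 2-byte form D8 B2 at offsets 3–4.
U+6A1F0 → 4-byte form F1 AA 87 B0 at offsets 5–8.
U+2973 → 3-byte form E2 A5 B3 at offsets 9–11.
U+16A62 → 4-byte form F0 96 A9 A2 at offsets 12–15.
Offset 15 falls in char 5's range; it's byte 4 of F0 96 A9 A2 = 0xA2.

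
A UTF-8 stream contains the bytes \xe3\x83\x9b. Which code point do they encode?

U+30DB

Leading byte 0xE3 = 11100011 matches 1110xxxx → 3-byte sequence.
Byte 1: 0xE3 = 11100011, payload 0011 (4 bits).
Byte 2: 0x83 = 10000011 (10xxxxxx ✓), payload 000011.
Byte 3: 0x9B = 10011011 (10xxxxxx ✓), payload 011011.
Concatenate: 0011000011011011 = 0x30DB (16 bits → U+30DB).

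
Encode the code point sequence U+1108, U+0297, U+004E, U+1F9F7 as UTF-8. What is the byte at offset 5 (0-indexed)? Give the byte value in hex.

0x4E

U+1108 → 3-byte form E1 84 88 at offsets 0–2.
U+0297 → 2-byte form CA 97 at offsets 3–4.
U+004E → 1-byte form 4E at offsets 5–5.
Offset 5 falls in char 3's range; it's byte 1 of 4E = 0x4E.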